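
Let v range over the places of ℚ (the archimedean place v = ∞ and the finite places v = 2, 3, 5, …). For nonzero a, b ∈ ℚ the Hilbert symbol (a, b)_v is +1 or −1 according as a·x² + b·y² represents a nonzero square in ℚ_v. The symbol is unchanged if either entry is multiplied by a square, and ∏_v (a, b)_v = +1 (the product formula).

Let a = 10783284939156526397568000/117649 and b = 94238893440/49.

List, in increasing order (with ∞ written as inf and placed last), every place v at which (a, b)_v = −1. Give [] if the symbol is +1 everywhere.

[2, 5, 17, 37]

(a, b) ≡ (5, 119510) mod (ℚ^×)²; places V = {2, 3, 5, 7, 11, 17, 19, 37, ∞}.
(a,b)_37: α=6, u≡20; β=3, v≡10 (mod 37); (20|37)=-1, (10|37)=+1; sign (−1)^0·-1^3·+1^6 = -1.
(a,b)_7: α=-6, u≡5; β=-2, v≡6 (mod 7); (5|7)=-1, (6|7)=-1; sign (−1)^0·-1^-2·-1^-6 = +1.
(a,b)_∞: sgn(5)=+, sgn(119510)=+, so +1.
(a,b)_2: α=10, β=7; u≡5, v≡3 (mod 8); ε(u)ε(v)=0·1, αω(v)=10·1, βω(u)=7·1; sum ≡ 1  ⇒  -1.
(a,b)_11: α=2, u≡1; β=0, v≡2 (mod 11); (1|11)=+1, (2|11)=-1; sign (−1)^0·+1^0·-1^2 = +1.
(a,b)_19: α=2, u≡16; β=1, v≡4 (mod 19); (16|19)=+1, (4|19)=+1; sign (−1)^0·+1^1·+1^2 = +1.
(a,b)_3: α=2, u≡2; β=2, v≡2 (mod 3); (2|3)=-1, (2|3)=-1; sign (−1)^0·-1^2·-1^2 = +1.
(a,b)_5: α=3, u≡1; β=1, v≡2 (mod 5); (1|5)=+1, (2|5)=-1; sign (−1)^0·+1^1·-1^3 = -1.
(a,b)_17: α=4, u≡7; β=1, v≡13 (mod 17); (7|17)=-1, (13|17)=+1; sign (−1)^0·-1^1·+1^4 = -1.
(5, 119510 / ℚ) ramifies at {2, 5, 17, 37}: a division algebra.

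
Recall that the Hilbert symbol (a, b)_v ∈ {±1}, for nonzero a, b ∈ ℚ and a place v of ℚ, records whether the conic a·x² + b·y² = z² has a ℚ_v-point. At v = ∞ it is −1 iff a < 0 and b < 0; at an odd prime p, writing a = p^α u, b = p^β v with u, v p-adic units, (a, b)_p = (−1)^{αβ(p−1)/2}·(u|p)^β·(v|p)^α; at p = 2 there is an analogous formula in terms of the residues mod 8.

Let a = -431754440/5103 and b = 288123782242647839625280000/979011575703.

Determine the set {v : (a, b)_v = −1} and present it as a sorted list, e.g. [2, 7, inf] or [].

(a, b) ≡ (-15470, 3094) mod (ℚ^×)²; places V = {2, 3, 5, 7, 11, 13, 17, 19, ∞}.
(a,b)_7: α=-1, u≡2; β=-1, v≡1 (mod 7); (2|7)=+1, (1|7)=+1; sign (−1)^1·+1^-1·+1^-1 = -1.
(a,b)_17: α=3, u≡9; β=9, v≡10 (mod 17); (9|17)=+1, (10|17)=-1; sign (−1)^0·+1^9·-1^3 = -1.
(a,b)_∞: sgn(-15470)=−, sgn(3094)=+, so +1.
(a,b)_19: α=0, u≡14; β=-2, v≡1 (mod 19); (14|19)=-1, (1|19)=+1; sign (−1)^0·-1^-2·+1^0 = +1.
(a,b)_11: α=0, u≡7; β=2, v≡9 (mod 11); (7|11)=-1, (9|11)=+1; sign (−1)^0·-1^2·+1^0 = +1.
(a,b)_13: α=3, u≡2; β=7, v≡9 (mod 13); (2|13)=-1, (9|13)=+1; sign (−1)^0·-1^7·+1^3 = -1.
(a,b)_3: α=-6, u≡1; β=-18, v≡1 (mod 3); (1|3)=+1, (1|3)=+1; sign (−1)^0·+1^-18·+1^-6 = +1.
(a,b)_2: α=3, β=9; u≡1, v≡3 (mod 8); ε(u)ε(v)=0·1, αω(v)=3·1, βω(u)=9·0; sum ≡ 1  ⇒  -1.
(a,b)_5: α=1, u≡4; β=4, v≡1 (mod 5); (4|5)=+1, (1|5)=+1; sign (−1)^0·+1^4·+1^1 = +1.
|Ram(-15470, 3094)| = 4, even; anisotropic at {2, 7, 13, 17}.

[2, 7, 13, 17]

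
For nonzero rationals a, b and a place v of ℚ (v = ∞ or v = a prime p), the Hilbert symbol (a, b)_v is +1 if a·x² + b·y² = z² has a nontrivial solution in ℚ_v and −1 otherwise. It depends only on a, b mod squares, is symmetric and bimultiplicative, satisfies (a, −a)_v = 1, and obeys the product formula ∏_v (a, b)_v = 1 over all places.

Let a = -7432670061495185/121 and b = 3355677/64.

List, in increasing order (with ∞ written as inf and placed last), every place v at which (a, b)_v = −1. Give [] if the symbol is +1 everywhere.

Mod squares: a ≡ -185, b ≡ 372853. Check v ∈ {∞, 2, 3, 5, 11, 13, 17, 23, 29, 37, 43}.
v=5: a=5^1·(≡3), b=5^0·(≡3) mod 5; (3|5)=-1, (3|5)=-1; (−1)^{1·0·2}·(-1)^0·(-1)^1 = -1.
v=37: a=37^1·(≡19), b=37^0·(≡26) mod 37; (19|37)=-1, (26|37)=+1; (−1)^{1·0·18}·(-1)^0·(+1)^1 = +1.
v=2: v_2(a)=0, v_2(b)=-6; units ≡ 7, 5 (mod 8); ε·ε+αω+βω = 1·0+0·1+-6·0 ≡ 0  ⇒  (a,b)_2 = +1.
v=11: a=11^-2·(≡10), b=11^0·(≡8) mod 11; (10|11)=-1, (8|11)=-1; (−1)^{-2·0·5}·(-1)^0·(-1)^-2 = +1.
v=23: a=23^2·(≡19), b=23^1·(≡21) mod 23; (19|23)=-1, (21|23)=-1; (−1)^{2·1·11}·(-1)^1·(-1)^2 = -1.
v=17: a=17^2·(≡13), b=17^0·(≡1) mod 17; (13|17)=+1, (1|17)=+1; (−1)^{2·0·8}·(+1)^0·(+1)^2 = +1.
v=3: a=3^0·(≡1), b=3^2·(≡1) mod 3; (1|3)=+1, (1|3)=+1; (−1)^{0·2·1}·(+1)^2·(+1)^0 = +1.
v=13: a=13^2·(≡9), b=13^1·(≡12) mod 13; (9|13)=+1, (12|13)=+1; (−1)^{2·1·6}·(+1)^1·(+1)^2 = +1.
v=43: a=43^2·(≡20), b=43^1·(≡12) mod 43; (20|43)=-1, (12|43)=-1; (−1)^{2·1·21}·(-1)^1·(-1)^2 = -1.
v=∞: -185 < 0 and 372853 > 0  ⇒  (a,b)_∞ = +1.
v=29: a=29^2·(≡17), b=29^1·(≡15) mod 29; (17|29)=-1, (15|29)=-1; (−1)^{2·1·14}·(-1)^1·(-1)^2 = -1.
|Ram(-185, 372853)| = 4, even; anisotropic at {5, 23, 29, 43}.

[5, 23, 29, 43]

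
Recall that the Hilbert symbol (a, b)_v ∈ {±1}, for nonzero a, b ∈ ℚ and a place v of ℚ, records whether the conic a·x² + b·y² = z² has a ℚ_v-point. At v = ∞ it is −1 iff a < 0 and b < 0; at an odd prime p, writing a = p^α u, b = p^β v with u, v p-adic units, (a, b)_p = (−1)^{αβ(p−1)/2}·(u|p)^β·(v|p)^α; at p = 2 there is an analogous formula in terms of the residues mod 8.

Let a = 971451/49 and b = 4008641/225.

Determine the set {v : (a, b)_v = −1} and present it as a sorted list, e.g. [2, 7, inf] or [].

(a, b) ≡ (299, 81809) mod (ℚ^×)²; places V = {2, 3, 5, 7, 13, 19, 23, 29, 31, ∞}.
(a,b)_5: α=0, u≡4; β=-2, v≡4 (mod 5); (4|5)=+1, (4|5)=+1; sign (−1)^0·+1^-2·+1^0 = +1.
(a,b)_29: α=0, u≡28; β=1, v≡2 (mod 29); (28|29)=+1, (2|29)=-1; sign (−1)^0·+1^1·-1^0 = +1.
(a,b)_3: α=2, u≡2; β=-2, v≡2 (mod 3); (2|3)=-1, (2|3)=-1; sign (−1)^0·-1^-2·-1^2 = +1.
(a,b)_23: α=1, u≡3; β=0, v≡15 (mod 23); (3|23)=+1, (15|23)=-1; sign (−1)^0·+1^0·-1^1 = -1.
(a,b)_19: α=2, u≡8; β=0, v≡12 (mod 19); (8|19)=-1, (12|19)=-1; sign (−1)^0·-1^0·-1^2 = +1.
(a,b)_2: α=0, β=0; u≡3, v≡1 (mod 8); ε(u)ε(v)=1·0, αω(v)=0·0, βω(u)=0·1; sum ≡ 0  ⇒  +1.
(a,b)_13: α=1, u≡12; β=1, v≡9 (mod 13); (12|13)=+1, (9|13)=+1; sign (−1)^0·+1^1·+1^1 = +1.
(a,b)_7: α=-2, u≡5; β=3, v≡4 (mod 7); (5|7)=-1, (4|7)=+1; sign (−1)^0·-1^3·+1^-2 = -1.
(a,b)_31: α=0, u≡14; β=1, v≡9 (mod 31); (14|31)=+1, (9|31)=+1; sign (−1)^0·+1^1·+1^0 = +1.
(a,b)_∞: sgn(299)=+, sgn(81809)=+, so +1.
Ram(299, 81809) = {7, 23}; no ℚ_7-point on the conic.

[7, 23]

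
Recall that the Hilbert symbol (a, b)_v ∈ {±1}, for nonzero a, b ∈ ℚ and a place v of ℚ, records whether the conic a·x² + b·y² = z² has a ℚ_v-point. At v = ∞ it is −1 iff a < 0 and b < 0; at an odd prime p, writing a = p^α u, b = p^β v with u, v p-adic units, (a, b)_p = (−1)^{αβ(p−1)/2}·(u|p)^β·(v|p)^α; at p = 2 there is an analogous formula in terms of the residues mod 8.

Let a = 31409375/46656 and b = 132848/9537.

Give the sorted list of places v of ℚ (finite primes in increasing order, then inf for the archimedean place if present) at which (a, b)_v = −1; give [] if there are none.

(a, b) ≡ (95, 759) mod (ℚ^×)²; places V = {2, 3, 5, 11, 17, 19, 23, ∞}.
(a,b)_3: α=-6, u≡2; β=-1, v≡1 (mod 3); (2|3)=-1, (1|3)=+1; sign (−1)^0·-1^-1·+1^-6 = -1.
(a,b)_23: α=2, u≡1; β=1, v≡14 (mod 23); (1|23)=+1, (14|23)=-1; sign (−1)^0·+1^1·-1^2 = +1.
(a,b)_2: α=-6, β=4; u≡7, v≡7 (mod 8); ε(u)ε(v)=1·1, αω(v)=-6·0, βω(u)=4·0; sum ≡ 1  ⇒  -1.
(a,b)_11: α=0, u≡6; β=-1, v≡5 (mod 11); (6|11)=-1, (5|11)=+1; sign (−1)^0·-1^-1·+1^0 = -1.
(a,b)_19: α=1, u≡1; β=2, v≡12 (mod 19); (1|19)=+1, (12|19)=-1; sign (−1)^0·+1^2·-1^1 = -1.
(a,b)_∞: sgn(95)=+, sgn(759)=+, so +1.
(a,b)_17: α=0, u≡7; β=-2, v≡7 (mod 17); (7|17)=-1, (7|17)=-1; sign (−1)^0·-1^-2·-1^0 = +1.
(a,b)_5: α=5, u≡1; β=0, v≡4 (mod 5); (1|5)=+1, (4|5)=+1; sign (−1)^0·+1^0·+1^5 = +1.
(95, 759 / ℚ) ramifies at {2, 3, 11, 19}: a division algebra.

[2, 3, 11, 19]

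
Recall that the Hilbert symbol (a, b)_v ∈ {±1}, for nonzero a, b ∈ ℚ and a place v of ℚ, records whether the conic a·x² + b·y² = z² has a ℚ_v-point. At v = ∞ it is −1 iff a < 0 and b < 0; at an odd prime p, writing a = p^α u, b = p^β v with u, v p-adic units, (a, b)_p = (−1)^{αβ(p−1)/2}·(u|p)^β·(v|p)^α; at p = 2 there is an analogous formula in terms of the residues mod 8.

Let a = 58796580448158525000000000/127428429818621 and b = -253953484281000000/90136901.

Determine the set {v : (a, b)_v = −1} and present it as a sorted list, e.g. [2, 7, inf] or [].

[2, 3, 7, 47]

(a, b) ≡ (40890, -9541) mod (ℚ^×)²; places V = {2, 3, 5, 7, 29, 41, 43, 47, ∞}.
(a,b)_47: α=1, u≡17; β=1, v≡17 (mod 47); (17|47)=+1, (17|47)=+1; sign (−1)^1·+1^1·+1^1 = -1.
(a,b)_7: α=10, u≡5; β=7, v≡4 (mod 7); (5|7)=-1, (4|7)=+1; sign (−1)^0·-1^7·+1^10 = -1.
(a,b)_3: α=11, u≡1; β=8, v≡2 (mod 3); (1|3)=+1, (2|3)=-1; sign (−1)^0·+1^8·-1^11 = -1.
(a,b)_41: α=-4, u≡7; β=-2, v≡11 (mod 41); (7|41)=-1, (11|41)=-1; sign (−1)^0·-1^-2·-1^-4 = +1.
(a,b)_43: α=-2, u≡11; β=-2, v≡29 (mod 43); (11|43)=+1, (29|43)=-1; sign (−1)^0·+1^-2·-1^-2 = +1.
(a,b)_2: α=9, β=6; u≡5, v≡3 (mod 8); ε(u)ε(v)=0·1, αω(v)=9·1, βω(u)=6·1; sum ≡ 1  ⇒  -1.
(a,b)_29: α=-3, u≡26; β=-1, v≡10 (mod 29); (26|29)=-1, (10|29)=-1; sign (−1)^0·-1^-1·-1^-3 = +1.
(a,b)_∞: sgn(40890)=+, sgn(-9541)=−, so +1.
(a,b)_5: α=11, u≡2; β=6, v≡1 (mod 5); (2|5)=-1, (1|5)=+1; sign (−1)^0·-1^6·+1^11 = +1.
(40890, -9541 / ℚ) ramifies at {2, 3, 7, 47}: a division algebra.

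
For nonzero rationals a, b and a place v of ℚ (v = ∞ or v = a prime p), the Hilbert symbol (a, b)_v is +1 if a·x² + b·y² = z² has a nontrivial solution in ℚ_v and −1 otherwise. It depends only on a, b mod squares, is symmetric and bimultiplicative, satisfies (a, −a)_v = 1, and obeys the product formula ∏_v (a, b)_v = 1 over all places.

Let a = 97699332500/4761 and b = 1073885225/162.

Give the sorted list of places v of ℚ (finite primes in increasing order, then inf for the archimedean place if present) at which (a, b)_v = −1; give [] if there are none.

[2, 7]

Mod squares: a ≡ 322973, b ≡ 1753282. Check v ∈ {∞, 2, 3, 5, 7, 11, 19, 23, 29, 37, 43}.
v=23: a=23^-2·(≡21), b=23^0·(≡22) mod 23; (21|23)=-1, (22|23)=-1; (−1)^{-2·0·11}·(-1)^0·(-1)^-2 = +1.
v=2: v_2(a)=2, v_2(b)=-1; units ≡ 5, 1 (mod 8); ε·ε+αω+βω = 0·0+2·0+-1·1 ≡ 1  ⇒  (a,b)_2 = -1.
v=3: a=3^-2·(≡2), b=3^-4·(≡1) mod 3; (2|3)=-1, (1|3)=+1; (−1)^{-2·-4·1}·(-1)^-4·(+1)^-2 = +1.
v=19: a=19^0·(≡1), b=19^1·(≡12) mod 19; (1|19)=+1, (12|19)=-1; (−1)^{0·1·9}·(+1)^1·(-1)^0 = +1.
v=5: a=5^4·(≡2), b=5^2·(≡2) mod 5; (2|5)=-1, (2|5)=-1; (−1)^{4·2·2}·(-1)^2·(-1)^4 = +1.
v=∞: 322973 > 0 and 1753282 > 0  ⇒  (a,b)_∞ = +1.
v=29: a=29^1·(≡6), b=29^1·(≡25) mod 29; (6|29)=+1, (25|29)=+1; (−1)^{1·1·14}·(+1)^1·(+1)^1 = +1.
v=11: a=11^2·(≡8), b=11^0·(≡9) mod 11; (8|11)=-1, (9|11)=+1; (−1)^{2·0·5}·(-1)^0·(+1)^2 = +1.
v=37: a=37^1·(≡34), b=37^1·(≡9) mod 37; (34|37)=+1, (9|37)=+1; (−1)^{1·1·18}·(+1)^1·(+1)^1 = +1.
v=43: a=43^1·(≡30), b=43^1·(≡11) mod 43; (30|43)=-1, (11|43)=+1; (−1)^{1·1·21}·(-1)^1·(+1)^1 = +1.
v=7: a=7^1·(≡4), b=7^2·(≡5) mod 7; (4|7)=+1, (5|7)=-1; (−1)^{1·2·3}·(+1)^2·(-1)^1 = -1.
Ram(322973, 1753282) = {2, 7}; no ℚ_2-point on the conic.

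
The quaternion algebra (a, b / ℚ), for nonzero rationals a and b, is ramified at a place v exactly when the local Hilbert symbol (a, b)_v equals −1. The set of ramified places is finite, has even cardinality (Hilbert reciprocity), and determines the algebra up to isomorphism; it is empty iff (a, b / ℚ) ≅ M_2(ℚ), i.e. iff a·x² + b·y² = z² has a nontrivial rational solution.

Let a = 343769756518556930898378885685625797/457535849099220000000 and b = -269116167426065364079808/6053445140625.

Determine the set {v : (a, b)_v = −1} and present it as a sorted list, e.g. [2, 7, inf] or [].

[5, 37]

(a, b) ≡ (2465, -4403) mod (ℚ^×)²; places V = {2, 3, 5, 7, 17, 19, 29, 37, ∞}.
(a,b)_7: α=2, u≡4; β=1, v≡1 (mod 7); (4|7)=+1, (1|7)=+1; sign (−1)^0·+1^1·+1^2 = +1.
(a,b)_3: α=-28, u≡2; β=-18, v≡1 (mod 3); (2|3)=-1, (1|3)=+1; sign (−1)^0·-1^-18·+1^-28 = +1.
(a,b)_2: α=-8, β=6; u≡1, v≡5 (mod 8); ε(u)ε(v)=0·0, αω(v)=-8·1, βω(u)=6·0; sum ≡ 0  ⇒  +1.
(a,b)_∞: sgn(2465)=+, sgn(-4403)=−, so +1.
(a,b)_17: α=11, u≡4; β=7, v≡15 (mod 17); (4|17)=+1, (15|17)=+1; sign (−1)^0·+1^7·+1^11 = +1.
(a,b)_5: α=-7, u≡2; β=-6, v≡3 (mod 5); (2|5)=-1, (3|5)=-1; sign (−1)^0·-1^-6·-1^-7 = -1.
(a,b)_19: α=10, u≡3; β=6, v≡4 (mod 19); (3|19)=-1, (4|19)=+1; sign (−1)^0·-1^6·+1^10 = +1.
(a,b)_37: α=2, u≡18; β=1, v≡8 (mod 37); (18|37)=-1, (8|37)=-1; sign (−1)^0·-1^1·-1^2 = -1.
(a,b)_29: α=3, u≡17; β=2, v≡28 (mod 29); (17|29)=-1, (28|29)=+1; sign (−1)^0·-1^2·+1^3 = +1.
|Ram(2465, -4403)| = 2, even; anisotropic at {5, 37}.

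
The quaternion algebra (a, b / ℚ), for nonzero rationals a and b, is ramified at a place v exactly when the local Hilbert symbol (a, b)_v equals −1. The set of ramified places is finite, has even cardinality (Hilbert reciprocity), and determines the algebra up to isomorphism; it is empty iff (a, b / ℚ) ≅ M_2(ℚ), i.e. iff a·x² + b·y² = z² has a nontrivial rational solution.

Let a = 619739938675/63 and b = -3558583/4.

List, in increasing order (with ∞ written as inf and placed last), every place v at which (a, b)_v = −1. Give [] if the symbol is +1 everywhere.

Mod squares: a ≡ 2821, b ≡ -7. Check v ∈ {∞, 2, 3, 5, 7, 11, 13, 23, 31}.
v=3: a=3^-2·(≡1), b=3^0·(≡2) mod 3; (1|3)=+1, (2|3)=-1; (−1)^{-2·0·1}·(+1)^0·(-1)^-2 = +1.
v=∞: 2821 > 0 and -7 < 0  ⇒  (a,b)_∞ = +1.
v=5: a=5^2·(≡4), b=5^0·(≡3) mod 5; (4|5)=+1, (3|5)=-1; (−1)^{2·0·2}·(+1)^0·(-1)^2 = +1.
v=31: a=31^3·(≡3), b=31^2·(≡12) mod 31; (3|31)=-1, (12|31)=-1; (−1)^{3·2·15}·(-1)^2·(-1)^3 = -1.
v=11: a=11^2·(≡5), b=11^0·(≡4) mod 11; (5|11)=+1, (4|11)=+1; (−1)^{2·0·5}·(+1)^0·(+1)^2 = +1.
v=2: v_2(a)=0, v_2(b)=-2; units ≡ 5, 1 (mod 8); ε·ε+αω+βω = 0·0+0·0+-2·1 ≡ 0  ⇒  (a,b)_2 = +1.
v=7: a=7^-1·(≡2), b=7^1·(≡5) mod 7; (2|7)=+1, (5|7)=-1; (−1)^{-1·1·3}·(+1)^1·(-1)^-1 = +1.
v=23: a=23^2·(≡5), b=23^2·(≡3) mod 23; (5|23)=-1, (3|23)=+1; (−1)^{2·2·11}·(-1)^2·(+1)^2 = +1.
v=13: a=13^1·(≡1), b=13^0·(≡6) mod 13; (1|13)=+1, (6|13)=-1; (−1)^{1·0·6}·(+1)^0·(-1)^1 = -1.
Ram(2821, -7) = {13, 31}; no ℚ_13-point on the conic.

[13, 31]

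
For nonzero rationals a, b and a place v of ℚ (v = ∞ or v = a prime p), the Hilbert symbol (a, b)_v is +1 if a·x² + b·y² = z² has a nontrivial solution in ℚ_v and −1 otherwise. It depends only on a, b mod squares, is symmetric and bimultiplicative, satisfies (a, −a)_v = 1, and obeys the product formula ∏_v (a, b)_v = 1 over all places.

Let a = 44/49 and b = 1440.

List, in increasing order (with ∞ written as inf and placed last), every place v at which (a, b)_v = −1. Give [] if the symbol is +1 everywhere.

[2, 11]

(a, b) ≡ (11, 10) mod (ℚ^×)²; places V = {2, 3, 5, 7, 11, ∞}.
(a,b)_3: α=0, u≡2; β=2, v≡1 (mod 3); (2|3)=-1, (1|3)=+1; sign (−1)^0·-1^2·+1^0 = +1.
(a,b)_5: α=0, u≡1; β=1, v≡3 (mod 5); (1|5)=+1, (3|5)=-1; sign (−1)^0·+1^1·-1^0 = +1.
(a,b)_11: α=1, u≡3; β=0, v≡10 (mod 11); (3|11)=+1, (10|11)=-1; sign (−1)^0·+1^0·-1^1 = -1.
(a,b)_∞: sgn(11)=+, sgn(10)=+, so +1.
(a,b)_7: α=-2, u≡2; β=0, v≡5 (mod 7); (2|7)=+1, (5|7)=-1; sign (−1)^0·+1^0·-1^-2 = +1.
(a,b)_2: α=2, β=5; u≡3, v≡5 (mod 8); ε(u)ε(v)=1·0, αω(v)=2·1, βω(u)=5·1; sum ≡ 1  ⇒  -1.
Ram(11, 10) = {2, 11}; no ℚ_2-point on the conic.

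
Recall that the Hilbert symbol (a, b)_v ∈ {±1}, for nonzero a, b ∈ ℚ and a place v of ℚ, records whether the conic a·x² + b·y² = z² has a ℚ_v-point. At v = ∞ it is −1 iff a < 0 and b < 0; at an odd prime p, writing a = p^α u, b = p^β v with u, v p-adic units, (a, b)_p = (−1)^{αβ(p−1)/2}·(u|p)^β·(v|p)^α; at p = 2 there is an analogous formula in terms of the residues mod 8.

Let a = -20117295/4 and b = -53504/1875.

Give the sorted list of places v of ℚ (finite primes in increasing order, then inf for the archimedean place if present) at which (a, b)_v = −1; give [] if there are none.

[3, 5, 11, 23, 31, inf]

(a, b) ≡ (-2235255, -627) mod (ℚ^×)²; places V = {2, 3, 5, 11, 19, 23, 31, ∞}.
(a,b)_23: α=1, u≡12; β=0, v≡11 (mod 23); (12|23)=+1, (11|23)=-1; sign (−1)^0·+1^0·-1^1 = -1.
(a,b)_5: α=1, u≡4; β=-4, v≡2 (mod 5); (4|5)=+1, (2|5)=-1; sign (−1)^0·+1^-4·-1^1 = -1.
(a,b)_11: α=1, u≡1; β=1, v≡4 (mod 11); (1|11)=+1, (4|11)=+1; sign (−1)^1·+1^1·+1^1 = -1.
(a,b)_3: α=3, u≡1; β=-1, v≡1 (mod 3); (1|3)=+1, (1|3)=+1; sign (−1)^1·+1^-1·+1^3 = -1.
(a,b)_19: α=1, u≡2; β=1, v≡7 (mod 19); (2|19)=-1, (7|19)=+1; sign (−1)^1·-1^1·+1^1 = +1.
(a,b)_31: α=1, u≡10; β=0, v≡27 (mod 31); (10|31)=+1, (27|31)=-1; sign (−1)^0·+1^0·-1^1 = -1.
(a,b)_∞: sgn(-2235255)=−, sgn(-627)=−, so -1.
(a,b)_2: α=-2, β=8; u≡1, v≡5 (mod 8); ε(u)ε(v)=0·0, αω(v)=-2·1, βω(u)=8·0; sum ≡ 0  ⇒  +1.
(-2235255, -627 / ℚ) ramifies at {3, 5, 11, 23, 31, ∞}: a division algebra.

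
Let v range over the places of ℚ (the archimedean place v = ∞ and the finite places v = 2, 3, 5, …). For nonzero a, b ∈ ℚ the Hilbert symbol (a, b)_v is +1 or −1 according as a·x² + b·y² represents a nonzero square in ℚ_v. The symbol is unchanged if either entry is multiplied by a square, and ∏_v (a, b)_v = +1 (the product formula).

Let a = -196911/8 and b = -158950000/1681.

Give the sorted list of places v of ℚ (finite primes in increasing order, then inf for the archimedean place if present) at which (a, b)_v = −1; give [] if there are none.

[5, inf]

(a, b) ≡ (-4862, -55) mod (ℚ^×)²; places V = {2, 3, 5, 11, 13, 17, 41, ∞}.
(a,b)_3: α=4, u≡1; β=0, v≡2 (mod 3); (1|3)=+1, (2|3)=-1; sign (−1)^0·+1^0·-1^4 = +1.
(a,b)_5: α=0, u≡3; β=5, v≡1 (mod 5); (3|5)=-1, (1|5)=+1; sign (−1)^0·-1^5·+1^0 = -1.
(a,b)_11: α=1, u≡5; β=1, v≡2 (mod 11); (5|11)=+1, (2|11)=-1; sign (−1)^1·+1^1·-1^1 = +1.
(a,b)_2: α=-3, β=4; u≡1, v≡1 (mod 8); ε(u)ε(v)=0·0, αω(v)=-3·0, βω(u)=4·0; sum ≡ 0  ⇒  +1.
(a,b)_17: α=1, u≡12; β=2, v≡8 (mod 17); (12|17)=-1, (8|17)=+1; sign (−1)^0·-1^2·+1^1 = +1.
(a,b)_41: α=0, u≡22; β=-2, v≡30 (mod 41); (22|41)=-1, (30|41)=-1; sign (−1)^0·-1^-2·-1^0 = +1.
(a,b)_13: α=1, u≡3; β=0, v≡3 (mod 13); (3|13)=+1, (3|13)=+1; sign (−1)^0·+1^0·+1^1 = +1.
(a,b)_∞: sgn(-4862)=−, sgn(-55)=−, so -1.
(-4862, -55 / ℚ) ramifies at {5, ∞}: a division algebra.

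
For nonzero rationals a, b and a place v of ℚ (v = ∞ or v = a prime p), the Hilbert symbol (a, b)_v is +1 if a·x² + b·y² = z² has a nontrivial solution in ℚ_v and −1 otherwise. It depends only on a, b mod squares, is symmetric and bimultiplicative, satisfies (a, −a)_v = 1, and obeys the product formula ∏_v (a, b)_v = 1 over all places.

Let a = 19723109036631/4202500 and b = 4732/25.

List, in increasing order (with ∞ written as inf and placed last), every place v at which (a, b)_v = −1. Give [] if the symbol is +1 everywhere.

[2, 11]

(a, b) ≡ (231, 7) mod (ℚ^×)²; places V = {2, 3, 5, 7, 11, 13, 19, 41, ∞}.
(a,b)_7: α=3, u≡6; β=1, v≡1 (mod 7); (6|7)=-1, (1|7)=+1; sign (−1)^1·-1^1·+1^3 = +1.
(a,b)_3: α=1, u≡2; β=0, v≡1 (mod 3); (2|3)=-1, (1|3)=+1; sign (−1)^0·-1^0·+1^1 = +1.
(a,b)_13: α=6, u≡4; β=2, v≡11 (mod 13); (4|13)=+1, (11|13)=-1; sign (−1)^0·+1^2·-1^6 = +1.
(a,b)_41: α=-2, u≡7; β=0, v≡22 (mod 41); (7|41)=-1, (22|41)=-1; sign (−1)^0·-1^0·-1^-2 = +1.
(a,b)_2: α=-2, β=2; u≡7, v≡7 (mod 8); ε(u)ε(v)=1·1, αω(v)=-2·0, βω(u)=2·0; sum ≡ 1  ⇒  -1.
(a,b)_19: α=2, u≡10; β=0, v≡16 (mod 19); (10|19)=-1, (16|19)=+1; sign (−1)^0·-1^0·+1^2 = +1.
(a,b)_11: α=1, u≡7; β=0, v≡8 (mod 11); (7|11)=-1, (8|11)=-1; sign (−1)^0·-1^0·-1^1 = -1.
(a,b)_∞: sgn(231)=+, sgn(7)=+, so +1.
(a,b)_5: α=-4, u≡4; β=-2, v≡2 (mod 5); (4|5)=+1, (2|5)=-1; sign (−1)^0·+1^-2·-1^-4 = +1.
Ram(231, 7) = {2, 11}; no ℚ_2-point on the conic.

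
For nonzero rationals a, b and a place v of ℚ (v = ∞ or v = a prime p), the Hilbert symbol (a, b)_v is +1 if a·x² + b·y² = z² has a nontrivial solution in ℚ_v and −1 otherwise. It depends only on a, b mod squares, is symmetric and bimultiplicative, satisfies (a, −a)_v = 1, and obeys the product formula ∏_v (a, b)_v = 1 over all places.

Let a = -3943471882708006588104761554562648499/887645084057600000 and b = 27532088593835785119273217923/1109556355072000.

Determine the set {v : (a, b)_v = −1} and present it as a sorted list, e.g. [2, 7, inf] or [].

(a, b) ≡ (-4242810, 380765) mod (ℚ^×)²; places V = {2, 3, 5, 7, 11, 13, 17, 23, 29, 41, 43, 53, ∞}.
(a,b)_53: α=6, u≡15; β=4, v≡52 (mod 53); (15|53)=+1, (52|53)=+1; sign (−1)^0·+1^4·+1^6 = +1.
(a,b)_17: α=2, u≡8; β=2, v≡9 (mod 17); (8|17)=+1, (9|17)=+1; sign (−1)^0·+1^2·+1^2 = +1.
(a,b)_3: α=1, u≡2; β=2, v≡2 (mod 3); (2|3)=-1, (2|3)=-1; sign (−1)^0·-1^2·-1^1 = -1.
(a,b)_23: α=1, u≡2; β=1, v≡18 (mod 23); (2|23)=+1, (18|23)=+1; sign (−1)^1·+1^1·+1^1 = -1.
(a,b)_43: α=1, u≡31; β=1, v≡23 (mod 43); (31|43)=+1, (23|43)=+1; sign (−1)^1·+1^1·+1^1 = -1.
(a,b)_41: α=6, u≡22; β=4, v≡20 (mod 41); (22|41)=-1, (20|41)=+1; sign (−1)^0·-1^4·+1^6 = +1.
(a,b)_∞: sgn(-4242810)=−, sgn(380765)=+, so +1.
(a,b)_7: α=6, u≡2; β=5, v≡6 (mod 7); (2|7)=+1, (6|7)=-1; sign (−1)^0·+1^5·-1^6 = +1.
(a,b)_29: α=-2, u≡6; β=-2, v≡28 (mod 29); (6|29)=+1, (28|29)=+1; sign (−1)^0·+1^-2·+1^-2 = +1.
(a,b)_5: α=-5, u≡3; β=-3, v≡3 (mod 5); (3|5)=-1, (3|5)=-1; sign (−1)^0·-1^-3·-1^-5 = +1.
(a,b)_11: α=-5, u≡4; β=-5, v≡4 (mod 11); (4|11)=+1, (4|11)=+1; sign (−1)^1·+1^-5·+1^-5 = -1.
(a,b)_2: α=-21, β=-16; u≡3, v≡5 (mod 8); ε(u)ε(v)=1·0, αω(v)=-21·1, βω(u)=-16·1; sum ≡ 1  ⇒  -1.
(a,b)_13: α=5, u≡2; β=4, v≡5 (mod 13); (2|13)=-1, (5|13)=-1; sign (−1)^0·-1^4·-1^5 = -1.
|Ram(-4242810, 380765)| = 6, even; anisotropic at {2, 3, 11, 13, 23, 43}.

[2, 3, 11, 13, 23, 43]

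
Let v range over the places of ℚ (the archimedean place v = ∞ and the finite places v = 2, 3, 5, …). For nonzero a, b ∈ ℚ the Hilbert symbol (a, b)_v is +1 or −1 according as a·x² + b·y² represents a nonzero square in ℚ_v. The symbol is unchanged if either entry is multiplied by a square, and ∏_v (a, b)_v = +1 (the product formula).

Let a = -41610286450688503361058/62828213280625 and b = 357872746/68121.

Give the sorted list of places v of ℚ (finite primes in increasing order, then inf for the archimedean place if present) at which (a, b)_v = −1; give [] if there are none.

[2, 17, 37, 43]

Mod squares: a ≡ -378658, b ≡ 10234. Check v ∈ {∞, 2, 3, 5, 7, 11, 13, 17, 29, 37, 43}.
v=37: a=37^1·(≡29), b=37^0·(≡22) mod 37; (29|37)=-1, (22|37)=-1; (−1)^{1·0·18}·(-1)^0·(-1)^1 = -1.
v=∞: -378658 < 0 and 10234 > 0  ⇒  (a,b)_∞ = +1.
v=43: a=43^1·(≡9), b=43^1·(≡16) mod 43; (9|43)=+1, (16|43)=+1; (−1)^{1·1·21}·(+1)^1·(+1)^1 = -1.
v=13: a=13^-2·(≡2), b=13^0·(≡10) mod 13; (2|13)=-1, (10|13)=+1; (−1)^{-2·0·6}·(-1)^0·(+1)^-2 = +1.
v=3: a=3^8·(≡2), b=3^-4·(≡1) mod 3; (2|3)=-1, (1|3)=+1; (−1)^{8·-4·1}·(-1)^-4·(+1)^8 = +1.
v=2: v_2(a)=1, v_2(b)=1; units ≡ 7, 5 (mod 8); ε·ε+αω+βω = 1·0+1·1+1·0 ≡ 1  ⇒  (a,b)_2 = -1.
v=11: a=11^0·(≡8), b=11^2·(≡5) mod 11; (8|11)=-1, (5|11)=+1; (−1)^{0·2·5}·(-1)^2·(+1)^0 = +1.
v=7: a=7^5·(≡4), b=7^1·(≡6) mod 7; (4|7)=+1, (6|7)=-1; (−1)^{5·1·3}·(+1)^1·(-1)^5 = +1.
v=5: a=5^-4·(≡3), b=5^0·(≡1) mod 5; (3|5)=-1, (1|5)=+1; (−1)^{-4·0·2}·(-1)^0·(+1)^-4 = +1.
v=29: a=29^-6·(≡1), b=29^-2·(≡12) mod 29; (1|29)=+1, (12|29)=-1; (−1)^{-6·-2·14}·(+1)^-2·(-1)^-6 = +1.
v=17: a=17^9·(≡2), b=17^3·(≡7) mod 17; (2|17)=+1, (7|17)=-1; (−1)^{9·3·8}·(+1)^3·(-1)^9 = -1.
(-378658, 10234 / ℚ) ramifies at {2, 17, 37, 43}: a division algebra.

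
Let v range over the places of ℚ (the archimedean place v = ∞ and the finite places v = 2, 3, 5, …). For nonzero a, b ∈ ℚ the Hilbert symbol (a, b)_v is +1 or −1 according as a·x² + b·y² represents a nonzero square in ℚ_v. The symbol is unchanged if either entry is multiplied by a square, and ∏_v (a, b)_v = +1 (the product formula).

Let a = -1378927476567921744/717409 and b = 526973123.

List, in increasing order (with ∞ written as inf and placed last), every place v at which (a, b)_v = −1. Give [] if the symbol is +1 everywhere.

[2, 17, 29, 41]

Mod squares: a ≡ -29, b ≡ 626603. Check v ∈ {∞, 2, 3, 7, 11, 17, 29, 31, 41}.
v=17: a=17^2·(≡14), b=17^1·(≡7) mod 17; (14|17)=-1, (7|17)=-1; (−1)^{2·1·8}·(-1)^1·(-1)^2 = -1.
v=3: a=3^2·(≡1), b=3^0·(≡2) mod 3; (1|3)=+1, (2|3)=-1; (−1)^{2·0·1}·(+1)^0·(-1)^2 = +1.
v=29: a=29^5·(≡13), b=29^3·(≡2) mod 29; (13|29)=+1, (2|29)=-1; (−1)^{5·3·14}·(+1)^3·(-1)^5 = -1.
v=∞: -29 < 0 and 626603 > 0  ⇒  (a,b)_∞ = +1.
v=31: a=31^2·(≡14), b=31^1·(≡4) mod 31; (14|31)=+1, (4|31)=+1; (−1)^{2·1·15}·(+1)^1·(+1)^2 = +1.
v=11: a=11^-4·(≡4), b=11^0·(≡6) mod 11; (4|11)=+1, (6|11)=-1; (−1)^{-4·0·5}·(+1)^0·(-1)^-4 = +1.
v=7: a=7^-2·(≡3), b=7^0·(≡5) mod 7; (3|7)=-1, (5|7)=-1; (−1)^{-2·0·3}·(-1)^0·(-1)^-2 = +1.
v=41: a=41^2·(≡35), b=41^1·(≡36) mod 41; (35|41)=-1, (36|41)=+1; (−1)^{2·1·20}·(-1)^1·(+1)^2 = -1.
v=2: v_2(a)=4, v_2(b)=0; units ≡ 3, 3 (mod 8); ε·ε+αω+βω = 1·1+4·1+0·1 ≡ 1  ⇒  (a,b)_2 = -1.
Ram(-29, 626603) = {2, 17, 29, 41}; no ℚ_2-point on the conic.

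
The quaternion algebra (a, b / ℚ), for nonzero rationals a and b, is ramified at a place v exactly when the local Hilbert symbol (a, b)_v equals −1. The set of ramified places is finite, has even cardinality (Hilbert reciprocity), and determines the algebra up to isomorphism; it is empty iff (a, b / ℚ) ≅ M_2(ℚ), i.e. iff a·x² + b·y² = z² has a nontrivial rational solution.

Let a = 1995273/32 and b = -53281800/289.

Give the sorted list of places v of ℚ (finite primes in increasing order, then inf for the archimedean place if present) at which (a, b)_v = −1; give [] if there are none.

[11, 23]

(a, b) ≡ (5474, -6578) mod (ℚ^×)²; places V = {2, 3, 5, 7, 11, 13, 17, 23, ∞}.
(a,b)_11: α=0, u≡6; β=1, v≡2 (mod 11); (6|11)=-1, (2|11)=-1; sign (−1)^0·-1^1·-1^0 = -1.
(a,b)_3: α=6, u≡2; β=4, v≡1 (mod 3); (2|3)=-1, (1|3)=+1; sign (−1)^0·-1^4·+1^6 = +1.
(a,b)_23: α=1, u≡2; β=1, v≡4 (mod 23); (2|23)=+1, (4|23)=+1; sign (−1)^1·+1^1·+1^1 = -1.
(a,b)_5: α=0, u≡4; β=2, v≡2 (mod 5); (4|5)=+1, (2|5)=-1; sign (−1)^0·+1^2·-1^0 = +1.
(a,b)_7: α=1, u≡5; β=0, v≡1 (mod 7); (5|7)=-1, (1|7)=+1; sign (−1)^0·-1^0·+1^1 = +1.
(a,b)_∞: sgn(5474)=+, sgn(-6578)=−, so +1.
(a,b)_13: α=0, u≡12; β=1, v≡9 (mod 13); (12|13)=+1, (9|13)=+1; sign (−1)^0·+1^1·+1^0 = +1.
(a,b)_2: α=-5, β=3; u≡1, v≡7 (mod 8); ε(u)ε(v)=0·1, αω(v)=-5·0, βω(u)=3·0; sum ≡ 0  ⇒  +1.
(a,b)_17: α=1, u≡8; β=-2, v≡8 (mod 17); (8|17)=+1, (8|17)=+1; sign (−1)^0·+1^-2·+1^1 = +1.
Ram(5474, -6578) = {11, 23}; no ℚ_11-point on the conic.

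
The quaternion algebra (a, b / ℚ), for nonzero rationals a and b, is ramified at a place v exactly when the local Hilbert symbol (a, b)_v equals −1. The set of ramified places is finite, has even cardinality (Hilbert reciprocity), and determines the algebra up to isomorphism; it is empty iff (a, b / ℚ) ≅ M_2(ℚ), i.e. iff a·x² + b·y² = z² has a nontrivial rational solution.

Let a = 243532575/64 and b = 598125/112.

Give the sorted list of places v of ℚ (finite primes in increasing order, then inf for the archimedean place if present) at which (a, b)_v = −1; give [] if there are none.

(a, b) ≡ (143, 6699) mod (ℚ^×)²; places V = {2, 3, 5, 7, 11, 13, 29, ∞}.
(a,b)_29: α=2, u≡21; β=1, v≡13 (mod 29); (21|29)=-1, (13|29)=+1; sign (−1)^0·-1^1·+1^2 = -1.
(a,b)_3: α=4, u≡2; β=1, v≡1 (mod 3); (2|3)=-1, (1|3)=+1; sign (−1)^0·-1^1·+1^4 = -1.
(a,b)_∞: sgn(143)=+, sgn(6699)=+, so +1.
(a,b)_7: α=0, u≡6; β=-1, v≡5 (mod 7); (6|7)=-1, (5|7)=-1; sign (−1)^0·-1^-1·-1^0 = -1.
(a,b)_11: α=1, u≡6; β=1, v≡1 (mod 11); (6|11)=-1, (1|11)=+1; sign (−1)^1·-1^1·+1^1 = +1.
(a,b)_2: α=-6, β=-4; u≡7, v≡3 (mod 8); ε(u)ε(v)=1·1, αω(v)=-6·1, βω(u)=-4·0; sum ≡ 1  ⇒  -1.
(a,b)_13: α=1, u≡11; β=0, v≡1 (mod 13); (11|13)=-1, (1|13)=+1; sign (−1)^0·-1^0·+1^1 = +1.
(a,b)_5: α=2, u≡2; β=4, v≡1 (mod 5); (2|5)=-1, (1|5)=+1; sign (−1)^0·-1^4·+1^2 = +1.
Ram(143, 6699) = {2, 3, 7, 29}; no ℚ_2-point on the conic.

[2, 3, 7, 29]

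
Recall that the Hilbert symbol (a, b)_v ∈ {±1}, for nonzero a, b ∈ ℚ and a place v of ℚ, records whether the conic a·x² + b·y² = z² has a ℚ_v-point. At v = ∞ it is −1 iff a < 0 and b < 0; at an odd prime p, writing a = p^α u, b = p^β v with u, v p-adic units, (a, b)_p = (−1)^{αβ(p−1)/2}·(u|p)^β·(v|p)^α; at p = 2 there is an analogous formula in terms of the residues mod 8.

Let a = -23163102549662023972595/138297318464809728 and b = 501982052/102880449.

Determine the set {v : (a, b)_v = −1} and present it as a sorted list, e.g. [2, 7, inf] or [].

[3, 5, 11, 17]

Mod squares: a ≡ -36465, b ≡ 17. Check v ∈ {∞, 2, 3, 5, 7, 11, 13, 17, 19, 23}.
v=7: a=7^-8·(≡3), b=7^-4·(≡6) mod 7; (3|7)=-1, (6|7)=-1; (−1)^{-8·-4·3}·(-1)^-4·(-1)^-8 = +1.
v=11: a=11^7·(≡2), b=11^2·(≡6) mod 11; (2|11)=-1, (6|11)=-1; (−1)^{7·2·5}·(-1)^2·(-1)^7 = -1.
v=19: a=19^4·(≡12), b=19^2·(≡4) mod 19; (12|19)=-1, (4|19)=+1; (−1)^{4·2·9}·(-1)^2·(+1)^4 = +1.
v=17: a=17^3·(≡14), b=17^1·(≡1) mod 17; (14|17)=-1, (1|17)=+1; (−1)^{3·1·8}·(-1)^1·(+1)^3 = -1.
v=∞: -36465 < 0 and 17 > 0  ⇒  (a,b)_∞ = +1.
v=13: a=13^5·(≡4), b=13^2·(≡9) mod 13; (4|13)=+1, (9|13)=+1; (−1)^{5·2·6}·(+1)^2·(+1)^5 = +1.
v=23: a=23^-2·(≡13), b=23^-2·(≡21) mod 23; (13|23)=+1, (21|23)=-1; (−1)^{-2·-2·11}·(+1)^-2·(-1)^-2 = +1.
v=3: a=3^-11·(≡1), b=3^-4·(≡2) mod 3; (1|3)=+1, (2|3)=-1; (−1)^{-11·-4·1}·(+1)^-4·(-1)^-11 = -1.
v=2: v_2(a)=-8, v_2(b)=2; units ≡ 7, 1 (mod 8); ε·ε+αω+βω = 1·0+-8·0+2·0 ≡ 0  ⇒  (a,b)_2 = +1.
v=5: a=5^1·(≡2), b=5^0·(≡3) mod 5; (2|5)=-1, (3|5)=-1; (−1)^{1·0·2}·(-1)^0·(-1)^1 = -1.
|Ram(-36465, 17)| = 4, even; anisotropic at {3, 5, 11, 17}.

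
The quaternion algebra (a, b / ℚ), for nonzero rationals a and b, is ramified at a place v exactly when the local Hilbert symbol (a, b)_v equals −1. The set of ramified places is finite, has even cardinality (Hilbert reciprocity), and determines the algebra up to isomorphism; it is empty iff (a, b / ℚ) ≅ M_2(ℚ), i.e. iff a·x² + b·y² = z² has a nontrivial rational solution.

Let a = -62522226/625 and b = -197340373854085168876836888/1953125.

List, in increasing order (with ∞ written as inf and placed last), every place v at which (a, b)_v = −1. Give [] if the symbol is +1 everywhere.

[13, 17, 43, inf]

Mod squares: a ≡ -41106, b ≡ -8837790. Check v ∈ {∞, 2, 3, 5, 13, 17, 31, 43}.
v=5: a=5^-4·(≡4), b=5^-9·(≡2) mod 5; (4|5)=+1, (2|5)=-1; (−1)^{-4·-9·2}·(+1)^-9·(-1)^-4 = +1.
v=3: a=3^3·(≡2), b=3^7·(≡1) mod 3; (2|3)=-1, (1|3)=+1; (−1)^{3·7·1}·(-1)^7·(+1)^3 = +1.
v=31: a=31^1·(≡9), b=31^3·(≡30) mod 31; (9|31)=+1, (30|31)=-1; (−1)^{1·3·15}·(+1)^3·(-1)^1 = +1.
v=∞: -41106 < 0 and -8837790 < 0  ⇒  (a,b)_∞ = -1.
v=17: a=17^1·(≡8), b=17^3·(≡5) mod 17; (8|17)=+1, (5|17)=-1; (−1)^{1·3·8}·(+1)^3·(-1)^1 = -1.
v=43: a=43^0·(≡7), b=43^1·(≡13) mod 43; (7|43)=-1, (13|43)=+1; (−1)^{0·1·21}·(-1)^1·(+1)^0 = -1.
v=13: a=13^3·(≡12), b=13^11·(≡8) mod 13; (12|13)=+1, (8|13)=-1; (−1)^{3·11·6}·(+1)^11·(-1)^3 = -1.
v=2: v_2(a)=1, v_2(b)=3; units ≡ 7, 1 (mod 8); ε·ε+αω+βω = 1·0+1·0+3·0 ≡ 0  ⇒  (a,b)_2 = +1.
Ram(-41106, -8837790) = {13, 17, 43, ∞}; no ℚ_13-point on the conic.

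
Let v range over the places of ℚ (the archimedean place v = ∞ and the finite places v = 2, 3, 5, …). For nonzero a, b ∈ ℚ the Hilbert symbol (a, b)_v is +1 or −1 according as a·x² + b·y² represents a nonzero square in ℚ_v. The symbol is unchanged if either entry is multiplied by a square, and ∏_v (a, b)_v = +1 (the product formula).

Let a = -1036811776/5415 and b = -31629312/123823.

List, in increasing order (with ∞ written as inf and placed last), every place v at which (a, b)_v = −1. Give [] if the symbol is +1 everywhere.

Mod squares: a ≡ -4290, b ≡ -6006. Check v ∈ {∞, 2, 3, 5, 7, 11, 13, 17, 19}.
v=7: a=7^2·(≡2), b=7^-3·(≡5) mod 7; (2|7)=+1, (5|7)=-1; (−1)^{2·-3·3}·(+1)^-3·(-1)^2 = +1.
v=2: v_2(a)=9, v_2(b)=13; units ≡ 7, 5 (mod 8); ε·ε+αω+βω = 1·0+9·1+13·0 ≡ 1  ⇒  (a,b)_2 = -1.
v=13: a=13^1·(≡2), b=13^1·(≡11) mod 13; (2|13)=-1, (11|13)=-1; (−1)^{1·1·6}·(-1)^1·(-1)^1 = +1.
v=19: a=19^-2·(≡4), b=19^-2·(≡7) mod 19; (4|19)=+1, (7|19)=+1; (−1)^{-2·-2·9}·(+1)^-2·(+1)^-2 = +1.
v=3: a=3^-1·(≡1), b=3^3·(≡2) mod 3; (1|3)=+1, (2|3)=-1; (−1)^{-1·3·1}·(+1)^3·(-1)^-1 = +1.
v=17: a=17^2·(≡5), b=17^0·(≡6) mod 17; (5|17)=-1, (6|17)=-1; (−1)^{2·0·8}·(-1)^0·(-1)^2 = +1.
v=11: a=11^1·(≡6), b=11^1·(≡9) mod 11; (6|11)=-1, (9|11)=+1; (−1)^{1·1·5}·(-1)^1·(+1)^1 = +1.
v=5: a=5^-1·(≡3), b=5^0·(≡1) mod 5; (3|5)=-1, (1|5)=+1; (−1)^{-1·0·2}·(-1)^0·(+1)^-1 = +1.
v=∞: -4290 < 0 and -6006 < 0  ⇒  (a,b)_∞ = -1.
Ram(-4290, -6006) = {2, ∞}; no ℚ_2-point on the conic.

[2, inf]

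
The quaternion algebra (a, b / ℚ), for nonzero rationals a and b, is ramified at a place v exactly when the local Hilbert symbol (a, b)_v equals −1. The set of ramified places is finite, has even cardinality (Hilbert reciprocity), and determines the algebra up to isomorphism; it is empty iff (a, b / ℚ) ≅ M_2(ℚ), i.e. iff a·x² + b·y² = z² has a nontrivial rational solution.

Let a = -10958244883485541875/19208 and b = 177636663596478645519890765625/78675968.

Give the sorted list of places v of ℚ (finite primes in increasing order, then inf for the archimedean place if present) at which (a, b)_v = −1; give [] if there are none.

Mod squares: a ≡ -86, b ≡ 192953298. Check v ∈ {∞, 2, 3, 5, 7, 17, 29, 37, 41, 43}.
v=2: v_2(a)=-3, v_2(b)=-15; units ≡ 5, 1 (mod 8); ε·ε+αω+βω = 0·0+-3·0+-15·1 ≡ 1  ⇒  (a,b)_2 = -1.
v=∞: -86 < 0 and 192953298 > 0  ⇒  (a,b)_∞ = +1.
v=29: a=29^2·(≡25), b=29^3·(≡1) mod 29; (25|29)=+1, (1|29)=+1; (−1)^{2·3·14}·(+1)^3·(+1)^2 = +1.
v=41: a=41^2·(≡21), b=41^3·(≡7) mod 41; (21|41)=+1, (7|41)=-1; (−1)^{2·3·20}·(+1)^3·(-1)^2 = +1.
v=37: a=37^2·(≡27), b=37^3·(≡33) mod 37; (27|37)=+1, (33|37)=+1; (−1)^{2·3·18}·(+1)^3·(+1)^2 = +1.
v=17: a=17^2·(≡1), b=17^5·(≡13) mod 17; (1|17)=+1, (13|17)=+1; (−1)^{2·5·8}·(+1)^5·(+1)^2 = +1.
v=43: a=43^1·(≡41), b=43^1·(≡41) mod 43; (41|43)=+1, (41|43)=+1; (−1)^{1·1·21}·(+1)^1·(+1)^1 = -1.
v=3: a=3^6·(≡1), b=3^7·(≡1) mod 3; (1|3)=+1, (1|3)=+1; (−1)^{6·7·1}·(+1)^7·(+1)^6 = +1.
v=5: a=5^4·(≡1), b=5^6·(≡3) mod 5; (1|5)=+1, (3|5)=-1; (−1)^{4·6·2}·(+1)^6·(-1)^4 = +1.
v=7: a=7^-4·(≡5), b=7^-4·(≡6) mod 7; (5|7)=-1, (6|7)=-1; (−1)^{-4·-4·3}·(-1)^-4·(-1)^-4 = +1.
(-86, 192953298 / ℚ) ramifies at {2, 43}: a division algebra.

[2, 43]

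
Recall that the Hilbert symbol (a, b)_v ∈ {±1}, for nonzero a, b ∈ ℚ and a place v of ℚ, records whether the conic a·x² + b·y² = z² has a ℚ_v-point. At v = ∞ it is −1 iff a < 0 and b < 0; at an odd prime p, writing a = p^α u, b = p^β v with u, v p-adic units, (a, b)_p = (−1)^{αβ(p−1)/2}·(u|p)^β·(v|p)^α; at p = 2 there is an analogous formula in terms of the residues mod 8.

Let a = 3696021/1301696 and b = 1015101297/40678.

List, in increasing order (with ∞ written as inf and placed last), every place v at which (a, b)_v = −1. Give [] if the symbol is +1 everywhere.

[2, 11, 23, 29]

Mod squares: a ≡ 319, b ≡ 60214. Check v ∈ {∞, 2, 3, 7, 11, 17, 23, 29, 43}.
v=3: a=3^2·(≡1), b=3^2·(≡1) mod 3; (1|3)=+1, (1|3)=+1; (−1)^{2·2·1}·(+1)^2·(+1)^2 = +1.
v=7: a=7^2·(≡1), b=7^3·(≡5) mod 7; (1|7)=+1, (5|7)=-1; (−1)^{2·3·3}·(+1)^3·(-1)^2 = +1.
v=43: a=43^-2·(≡8), b=43^-2·(≡35) mod 43; (8|43)=-1, (35|43)=+1; (−1)^{-2·-2·21}·(-1)^-2·(+1)^-2 = +1.
v=29: a=29^1·(≡26), b=29^2·(≡12) mod 29; (26|29)=-1, (12|29)=-1; (−1)^{1·2·14}·(-1)^2·(-1)^1 = -1.
v=17: a=17^2·(≡15), b=17^1·(≡10) mod 17; (15|17)=+1, (10|17)=-1; (−1)^{2·1·8}·(+1)^1·(-1)^2 = +1.
v=23: a=23^0·(≡20), b=23^1·(≡5) mod 23; (20|23)=-1, (5|23)=-1; (−1)^{0·1·11}·(-1)^1·(-1)^0 = -1.
v=2: v_2(a)=-6, v_2(b)=-1; units ≡ 7, 3 (mod 8); ε·ε+αω+βω = 1·1+-6·1+-1·0 ≡ 1  ⇒  (a,b)_2 = -1.
v=∞: 319 > 0 and 60214 > 0  ⇒  (a,b)_∞ = +1.
v=11: a=11^-1·(≡6), b=11^-1·(≡6) mod 11; (6|11)=-1, (6|11)=-1; (−1)^{-1·-1·5}·(-1)^-1·(-1)^-1 = -1.
|Ram(319, 60214)| = 4, even; anisotropic at {2, 11, 23, 29}.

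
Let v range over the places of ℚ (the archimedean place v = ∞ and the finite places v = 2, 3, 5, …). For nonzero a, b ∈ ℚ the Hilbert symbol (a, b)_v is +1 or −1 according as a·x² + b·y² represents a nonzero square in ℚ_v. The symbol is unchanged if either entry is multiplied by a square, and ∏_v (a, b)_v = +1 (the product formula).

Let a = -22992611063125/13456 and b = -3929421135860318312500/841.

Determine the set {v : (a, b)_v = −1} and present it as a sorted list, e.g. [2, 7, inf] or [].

Mod squares: a ≡ -131461, b ≡ -13. Check v ∈ {∞, 2, 5, 11, 13, 17, 19, 23, 29, 37}.
v=17: a=17^1·(≡4), b=17^2·(≡13) mod 17; (4|17)=+1, (13|17)=+1; (−1)^{1·2·8}·(+1)^2·(+1)^1 = +1.
v=29: a=29^-2·(≡7), b=29^-2·(≡22) mod 29; (7|29)=+1, (22|29)=+1; (−1)^{-2·-2·14}·(+1)^-2·(+1)^-2 = +1.
v=∞: -131461 < 0 and -13 < 0  ⇒  (a,b)_∞ = -1.
v=37: a=37^1·(≡9), b=37^2·(≡17) mod 37; (9|37)=+1, (17|37)=-1; (−1)^{1·2·18}·(+1)^2·(-1)^1 = -1.
v=2: v_2(a)=-4, v_2(b)=2; units ≡ 3, 3 (mod 8); ε·ε+αω+βω = 1·1+-4·1+2·1 ≡ 1  ⇒  (a,b)_2 = -1.
v=23: a=23^4·(≡5), b=23^4·(≡19) mod 23; (5|23)=-1, (19|23)=-1; (−1)^{4·4·11}·(-1)^4·(-1)^4 = +1.
v=11: a=11^1·(≡7), b=11^2·(≡9) mod 11; (7|11)=-1, (9|11)=+1; (−1)^{1·2·5}·(-1)^2·(+1)^1 = +1.
v=5: a=5^4·(≡4), b=5^6·(≡3) mod 5; (4|5)=+1, (3|5)=-1; (−1)^{4·6·2}·(+1)^6·(-1)^4 = +1.
v=19: a=19^1·(≡4), b=19^2·(≡16) mod 19; (4|19)=+1, (16|19)=+1; (−1)^{1·2·9}·(+1)^2·(+1)^1 = +1.
v=13: a=13^0·(≡11), b=13^1·(≡3) mod 13; (11|13)=-1, (3|13)=+1; (−1)^{0·1·6}·(-1)^1·(+1)^0 = -1.
Ram(-131461, -13) = {2, 13, 37, ∞}; no ℚ_2-point on the conic.

[2, 13, 37, inf]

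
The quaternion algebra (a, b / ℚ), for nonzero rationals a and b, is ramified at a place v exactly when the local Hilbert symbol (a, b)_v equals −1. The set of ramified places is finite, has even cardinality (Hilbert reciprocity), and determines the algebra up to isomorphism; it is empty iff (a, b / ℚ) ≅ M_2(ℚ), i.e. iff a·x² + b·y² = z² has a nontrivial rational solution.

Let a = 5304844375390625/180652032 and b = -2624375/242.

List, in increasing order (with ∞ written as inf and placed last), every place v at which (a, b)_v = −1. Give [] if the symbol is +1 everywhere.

Mod squares: a ≡ 260338, b ≡ -8398. Check v ∈ {∞, 2, 3, 5, 11, 13, 17, 19, 31}.
v=5: a=5^8·(≡3), b=5^4·(≡3) mod 5; (3|5)=-1, (3|5)=-1; (−1)^{8·4·2}·(-1)^4·(-1)^8 = +1.
v=17: a=17^3·(≡3), b=17^1·(≡9) mod 17; (3|17)=-1, (9|17)=+1; (−1)^{3·1·8}·(-1)^1·(+1)^3 = -1.
v=19: a=19^3·(≡15), b=19^1·(≡18) mod 19; (15|19)=-1, (18|19)=-1; (−1)^{3·1·9}·(-1)^1·(-1)^3 = -1.
v=13: a=13^1·(≡6), b=13^1·(≡10) mod 13; (6|13)=-1, (10|13)=+1; (−1)^{1·1·6}·(-1)^1·(+1)^1 = -1.
v=31: a=31^1·(≡20), b=31^0·(≡22) mod 31; (20|31)=+1, (22|31)=-1; (−1)^{1·0·15}·(+1)^0·(-1)^1 = -1.
v=2: v_2(a)=-11, v_2(b)=-1; units ≡ 1, 1 (mod 8); ε·ε+αω+βω = 0·0+-11·0+-1·0 ≡ 0  ⇒  (a,b)_2 = +1.
v=3: a=3^-6·(≡1), b=3^0·(≡2) mod 3; (1|3)=+1, (2|3)=-1; (−1)^{-6·0·1}·(+1)^0·(-1)^-6 = +1.
v=∞: 260338 > 0 and -8398 < 0  ⇒  (a,b)_∞ = +1.
v=11: a=11^-2·(≡9), b=11^-2·(≡8) mod 11; (9|11)=+1, (8|11)=-1; (−1)^{-2·-2·5}·(+1)^-2·(-1)^-2 = +1.
Ram(260338, -8398) = {13, 17, 19, 31}; no ℚ_13-point on the conic.

[13, 17, 19, 31]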